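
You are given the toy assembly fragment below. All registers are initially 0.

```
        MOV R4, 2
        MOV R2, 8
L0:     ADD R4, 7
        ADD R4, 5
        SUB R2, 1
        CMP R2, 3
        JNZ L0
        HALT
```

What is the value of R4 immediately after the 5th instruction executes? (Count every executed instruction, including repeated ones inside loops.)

MOV R4, 2 → R4=2
MOV R2, 8 → R2=8
ADD R4, 7 → R4=2+7=9
ADD R4, 5 → R4=9+5=14
SUB R2, 1 → R2=8-1=7
After step 5: R4 = 14.

14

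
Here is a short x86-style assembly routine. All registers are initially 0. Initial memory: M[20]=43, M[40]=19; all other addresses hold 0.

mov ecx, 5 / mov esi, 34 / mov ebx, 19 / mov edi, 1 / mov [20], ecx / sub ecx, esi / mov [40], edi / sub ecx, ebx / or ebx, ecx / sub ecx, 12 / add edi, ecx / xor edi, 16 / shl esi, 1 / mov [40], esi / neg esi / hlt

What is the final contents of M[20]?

after mov ecx, 5: ecx=5
after mov esi, 34: esi=34
after mov ebx, 19: ebx=19
after mov edi, 1: edi=1
mov [20], ecx → M[20]=5
after sub ecx, esi: ecx=5-34=-29
mov [40], edi → M[40]=1
after sub ecx, ebx: ecx=(-29)-19=-48
after or ebx, ecx: ebx=19|(-48)=-45
after sub ecx, 12: ecx=(-48)-12=-60
after add edi, ecx: edi=1+(-60)=-59
after xor edi, 16: edi=(-59)^16=-43
after shl esi, 1: esi=34<<1=68
mov [40], esi → M[40]=68
after neg esi: esi=-(68)=-68
halt.

5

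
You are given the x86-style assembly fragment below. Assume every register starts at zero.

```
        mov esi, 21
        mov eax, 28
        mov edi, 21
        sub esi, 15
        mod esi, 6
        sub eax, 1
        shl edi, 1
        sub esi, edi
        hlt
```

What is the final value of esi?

-42

after mov esi, 21: esi=21
after mov eax, 28: eax=28
after mov edi, 21: edi=21
after sub esi, 15: esi=21-15=6
after mod esi, 6: esi=6%6=0
after sub eax, 1: eax=28-1=27
after shl edi, 1: edi=21<<1=42
after sub esi, edi: esi=0-42=-42
halt.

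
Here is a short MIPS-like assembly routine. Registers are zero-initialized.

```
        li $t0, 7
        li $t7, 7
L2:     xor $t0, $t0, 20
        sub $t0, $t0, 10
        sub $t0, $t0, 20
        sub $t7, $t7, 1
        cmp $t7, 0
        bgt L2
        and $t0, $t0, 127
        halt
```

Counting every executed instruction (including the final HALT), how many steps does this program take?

$t0=7
$t7=7
$t0=7^20=19
$t0=19-10=9
$t0=9-20=-11
$t7=7-1=6
cmp $t7, 0  (cmp 6,0)
bgt L2: taken
$t0=(-11)^20=-31
$t0=(-31)-10=-41
$t0=(-41)-20=-61
$t7=6-1=5
cmp $t7, 0  (cmp 5,0)
bgt L2: taken
$t0=(-61)^20=-41
$t0=(-41)-10=-51
$t0=(-51)-20=-71
$t7=5-1=4
cmp $t7, 0  (cmp 4,0)
bgt L2: taken
$t0=(-71)^20=-83
$t0=(-83)-10=-93
$t0=(-93)-20=-113
$t7=4-1=3
cmp $t7, 0  (cmp 3,0)
bgt L2: taken
$t0=(-113)^20=-101
$t0=(-101)-10=-111
$t0=(-111)-20=-131
$t7=3-1=2
cmp $t7, 0  (cmp 2,0)
bgt L2: taken
$t0=(-131)^20=-151
$t0=(-151)-10=-161
$t0=(-161)-20=-181
$t7=2-1=1
cmp $t7, 0  (cmp 1,0)
bgt L2: taken
$t0=(-181)^20=-161
$t0=(-161)-10=-171
$t0=(-171)-20=-191
$t7=1-1=0
cmp $t7, 0  (cmp 0,0)
bgt L2: not taken
$t0=(-191)&127=65
halt.
Total executed instructions: 46.

46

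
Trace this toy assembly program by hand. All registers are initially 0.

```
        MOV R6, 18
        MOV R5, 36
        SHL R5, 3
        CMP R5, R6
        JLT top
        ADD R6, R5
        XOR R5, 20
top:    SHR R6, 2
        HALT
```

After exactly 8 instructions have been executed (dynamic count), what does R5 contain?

R6=18
R5=36
R5=36<<3=288
CMP R5, R6  (cmp 288,18)
JLT top: not taken
R6=18+288=306
R5=288^20=308
R6=306>>2=76
After step 8: R5 = 308.

308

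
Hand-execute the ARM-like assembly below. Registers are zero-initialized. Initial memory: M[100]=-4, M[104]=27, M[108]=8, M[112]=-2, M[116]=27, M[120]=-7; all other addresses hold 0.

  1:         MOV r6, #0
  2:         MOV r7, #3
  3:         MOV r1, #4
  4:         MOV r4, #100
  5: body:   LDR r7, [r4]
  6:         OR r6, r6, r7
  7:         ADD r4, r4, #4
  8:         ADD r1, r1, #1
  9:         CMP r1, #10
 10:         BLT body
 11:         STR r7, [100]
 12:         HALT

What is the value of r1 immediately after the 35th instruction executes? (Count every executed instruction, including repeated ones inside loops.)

MOV r6, #0 → r6=0
MOV r7, #3 → r7=3
MOV r1, #4 → r1=4
MOV r4, #100 → r4=100
LDR r7, [r4] → r7=M[100]=-4
OR r6, r6, r7 → r6=0|(-4)=-4
ADD r4, r4, #4 → r4=100+4=104
ADD r1, r1, #1 → r1=4+1=5
CMP r1, #10  (cmp 5,10)
BLT body: taken
LDR r7, [r4] → r7=M[104]=27
OR r6, r6, r7 → r6=(-4)|27=-1
ADD r4, r4, #4 → r4=104+4=108
ADD r1, r1, #1 → r1=5+1=6
CMP r1, #10  (cmp 6,10)
BLT body: taken
LDR r7, [r4] → r7=M[108]=8
OR r6, r6, r7 → r6=(-1)|8=-1
ADD r4, r4, #4 → r4=108+4=112
ADD r1, r1, #1 → r1=6+1=7
CMP r1, #10  (cmp 7,10)
BLT body: taken
LDR r7, [r4] → r7=M[112]=-2
OR r6, r6, r7 → r6=(-1)|(-2)=-1
ADD r4, r4, #4 → r4=112+4=116
ADD r1, r1, #1 → r1=7+1=8
CMP r1, #10  (cmp 8,10)
BLT body: taken
LDR r7, [r4] → r7=M[116]=27
OR r6, r6, r7 → r6=(-1)|27=-1
ADD r4, r4, #4 → r4=116+4=120
ADD r1, r1, #1 → r1=8+1=9
CMP r1, #10  (cmp 9,10)
BLT body: taken
LDR r7, [r4] → r7=M[120]=-7
After step 35: r1 = 9.

9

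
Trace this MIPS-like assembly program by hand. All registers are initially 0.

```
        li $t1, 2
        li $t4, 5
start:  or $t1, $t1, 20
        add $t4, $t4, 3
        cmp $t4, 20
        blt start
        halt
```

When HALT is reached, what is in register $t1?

li $t1, 2 → $t1=2
li $t4, 5 → $t4=5
or $t1, $t1, 20 → $t1=2|20=22
add $t4, $t4, 3 → $t4=5+3=8
cmp $t4, 20  (cmp 8,20)
blt start: taken
or $t1, $t1, 20 → $t1=22|20=22
add $t4, $t4, 3 → $t4=8+3=11
cmp $t4, 20  (cmp 11,20)
blt start: taken
or $t1, $t1, 20 → $t1=22|20=22
add $t4, $t4, 3 → $t4=11+3=14
cmp $t4, 20  (cmp 14,20)
blt start: taken
or $t1, $t1, 20 → $t1=22|20=22
add $t4, $t4, 3 → $t4=14+3=17
cmp $t4, 20  (cmp 17,20)
blt start: taken
or $t1, $t1, 20 → $t1=22|20=22
add $t4, $t4, 3 → $t4=17+3=20
cmp $t4, 20  (cmp 20,20)
blt start: not taken
halt.

22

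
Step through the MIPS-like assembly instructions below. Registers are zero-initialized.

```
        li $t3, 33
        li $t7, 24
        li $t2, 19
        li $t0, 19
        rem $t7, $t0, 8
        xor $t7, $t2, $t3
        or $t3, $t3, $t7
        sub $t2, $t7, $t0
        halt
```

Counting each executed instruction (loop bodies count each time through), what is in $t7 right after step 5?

3

li $t3, 33 → $t3=33
li $t7, 24 → $t7=24
li $t2, 19 → $t2=19
li $t0, 19 → $t0=19
rem $t7, $t0, 8 → $t7=19%8=3
After step 5: $t7 = 3.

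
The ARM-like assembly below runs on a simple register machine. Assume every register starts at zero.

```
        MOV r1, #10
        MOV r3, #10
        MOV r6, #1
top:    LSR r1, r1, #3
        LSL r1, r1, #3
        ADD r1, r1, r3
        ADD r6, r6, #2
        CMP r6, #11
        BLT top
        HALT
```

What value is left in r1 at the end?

r1=10
r3=10
r6=1
r1=10>>3=1
r1=1<<3=8
r1=8+10=18
r6=1+2=3
CMP r6, #11  (cmp 3,11)
BLT top: taken
r1=18>>3=2
r1=2<<3=16
r1=16+10=26
r6=3+2=5
CMP r6, #11  (cmp 5,11)
BLT top: taken
r1=26>>3=3
r1=3<<3=24
r1=24+10=34
r6=5+2=7
CMP r6, #11  (cmp 7,11)
BLT top: taken
r1=34>>3=4
r1=4<<3=32
r1=32+10=42
r6=7+2=9
CMP r6, #11  (cmp 9,11)
BLT top: taken
r1=42>>3=5
r1=5<<3=40
r1=40+10=50
r6=9+2=11
CMP r6, #11  (cmp 11,11)
BLT top: not taken
halt.

50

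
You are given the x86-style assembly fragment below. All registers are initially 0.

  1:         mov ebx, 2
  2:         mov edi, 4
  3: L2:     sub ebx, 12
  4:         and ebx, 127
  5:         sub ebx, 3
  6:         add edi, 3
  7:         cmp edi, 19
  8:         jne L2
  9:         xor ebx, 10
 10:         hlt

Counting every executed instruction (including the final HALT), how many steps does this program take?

mov ebx, 2 → ebx=2
mov edi, 4 → edi=4
sub ebx, 12 → ebx=2-12=-10
and ebx, 127 → ebx=(-10)&127=118
sub ebx, 3 → ebx=118-3=115
add edi, 3 → edi=4+3=7
cmp edi, 19  (cmp 7,19)
jne L2: taken
sub ebx, 12 → ebx=115-12=103
and ebx, 127 → ebx=103&127=103
sub ebx, 3 → ebx=103-3=100
add edi, 3 → edi=7+3=10
cmp edi, 19  (cmp 10,19)
jne L2: taken
sub ebx, 12 → ebx=100-12=88
and ebx, 127 → ebx=88&127=88
sub ebx, 3 → ebx=88-3=85
add edi, 3 → edi=10+3=13
cmp edi, 19  (cmp 13,19)
jne L2: taken
sub ebx, 12 → ebx=85-12=73
and ebx, 127 → ebx=73&127=73
sub ebx, 3 → ebx=73-3=70
add edi, 3 → edi=13+3=16
cmp edi, 19  (cmp 16,19)
jne L2: taken
sub ebx, 12 → ebx=70-12=58
and ebx, 127 → ebx=58&127=58
sub ebx, 3 → ebx=58-3=55
add edi, 3 → edi=16+3=19
cmp edi, 19  (cmp 19,19)
jne L2: not taken
xor ebx, 10 → ebx=55^10=61
halt.
Total executed instructions: 34.

34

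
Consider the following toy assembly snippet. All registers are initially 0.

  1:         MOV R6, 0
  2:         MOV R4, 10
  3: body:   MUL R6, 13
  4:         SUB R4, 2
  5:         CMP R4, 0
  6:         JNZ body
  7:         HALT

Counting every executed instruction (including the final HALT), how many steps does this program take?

after MOV R6, 0: R6=0
after MOV R4, 10: R4=10
after MUL R6, 13: R6=0*13=0
after SUB R4, 2: R4=10-2=8
CMP R4, 0  (cmp 8,0)
JNZ body: taken
after MUL R6, 13: R6=0*13=0
after SUB R4, 2: R4=8-2=6
CMP R4, 0  (cmp 6,0)
JNZ body: taken
after MUL R6, 13: R6=0*13=0
after SUB R4, 2: R4=6-2=4
CMP R4, 0  (cmp 4,0)
JNZ body: taken
after MUL R6, 13: R6=0*13=0
after SUB R4, 2: R4=4-2=2
CMP R4, 0  (cmp 2,0)
JNZ body: taken
after MUL R6, 13: R6=0*13=0
after SUB R4, 2: R4=2-2=0
CMP R4, 0  (cmp 0,0)
JNZ body: not taken
halt.
Total executed instructions: 23.

23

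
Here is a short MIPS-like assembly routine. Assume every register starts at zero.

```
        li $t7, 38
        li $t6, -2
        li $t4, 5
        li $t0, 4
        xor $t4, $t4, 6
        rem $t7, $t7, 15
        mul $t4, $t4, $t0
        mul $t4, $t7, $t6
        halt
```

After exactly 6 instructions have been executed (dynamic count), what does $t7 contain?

8

$t7=38
$t6=-2
$t4=5
$t0=4
$t4=5^6=3
$t7=38%15=8
After step 6: $t7 = 8.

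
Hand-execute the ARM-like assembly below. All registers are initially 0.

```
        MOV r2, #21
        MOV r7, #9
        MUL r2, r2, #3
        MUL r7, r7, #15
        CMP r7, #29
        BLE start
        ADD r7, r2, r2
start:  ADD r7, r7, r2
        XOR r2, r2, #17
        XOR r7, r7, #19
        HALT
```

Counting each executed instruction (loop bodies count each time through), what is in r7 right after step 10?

r2=21
r7=9
r2=21*3=63
r7=9*15=135
CMP r7, #29  (cmp 135,29)
BLE start: not taken
r7=63+63=126
r7=126+63=189
r2=63^17=46
r7=189^19=174
After step 10: r7 = 174.

174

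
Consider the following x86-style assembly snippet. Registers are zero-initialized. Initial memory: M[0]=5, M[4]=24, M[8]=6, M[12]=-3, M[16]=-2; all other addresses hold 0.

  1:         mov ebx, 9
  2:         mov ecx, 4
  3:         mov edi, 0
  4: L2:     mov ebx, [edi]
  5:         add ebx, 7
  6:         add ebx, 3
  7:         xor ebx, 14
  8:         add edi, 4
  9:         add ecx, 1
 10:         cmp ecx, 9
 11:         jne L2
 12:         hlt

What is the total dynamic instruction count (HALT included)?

44

mov ebx, 9 → ebx=9
mov ecx, 4 → ecx=4
mov edi, 0 → edi=0
mov ebx, [edi] → ebx=M[0]=5
add ebx, 7 → ebx=5+7=12
add ebx, 3 → ebx=12+3=15
xor ebx, 14 → ebx=15^14=1
add edi, 4 → edi=0+4=4
add ecx, 1 → ecx=4+1=5
cmp ecx, 9  (cmp 5,9)
jne L2: taken
mov ebx, [edi] → ebx=M[4]=24
add ebx, 7 → ebx=24+7=31
add ebx, 3 → ebx=31+3=34
xor ebx, 14 → ebx=34^14=44
add edi, 4 → edi=4+4=8
add ecx, 1 → ecx=5+1=6
cmp ecx, 9  (cmp 6,9)
jne L2: taken
mov ebx, [edi] → ebx=M[8]=6
add ebx, 7 → ebx=6+7=13
add ebx, 3 → ebx=13+3=16
xor ebx, 14 → ebx=16^14=30
add edi, 4 → edi=8+4=12
add ecx, 1 → ecx=6+1=7
cmp ecx, 9  (cmp 7,9)
jne L2: taken
mov ebx, [edi] → ebx=M[12]=-3
add ebx, 7 → ebx=(-3)+7=4
add ebx, 3 → ebx=4+3=7
xor ebx, 14 → ebx=7^14=9
add edi, 4 → edi=12+4=16
add ecx, 1 → ecx=7+1=8
cmp ecx, 9  (cmp 8,9)
jne L2: taken
mov ebx, [edi] → ebx=M[16]=-2
add ebx, 7 → ebx=(-2)+7=5
add ebx, 3 → ebx=5+3=8
xor ebx, 14 → ebx=8^14=6
add edi, 4 → edi=16+4=20
add ecx, 1 → ecx=8+1=9
cmp ecx, 9  (cmp 9,9)
jne L2: not taken
halt.
Total executed instructions: 44.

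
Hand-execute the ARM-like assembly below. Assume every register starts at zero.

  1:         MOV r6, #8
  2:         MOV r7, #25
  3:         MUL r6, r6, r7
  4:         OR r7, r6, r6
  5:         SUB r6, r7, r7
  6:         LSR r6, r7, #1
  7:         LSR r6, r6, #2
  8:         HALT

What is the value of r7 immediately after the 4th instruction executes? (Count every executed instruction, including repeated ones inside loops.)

200

MOV r6, #8 → r6=8
MOV r7, #25 → r7=25
MUL r6, r6, r7 → r6=8*25=200
OR r7, r6, r6 → r7=200|200=200
After step 4: r7 = 200.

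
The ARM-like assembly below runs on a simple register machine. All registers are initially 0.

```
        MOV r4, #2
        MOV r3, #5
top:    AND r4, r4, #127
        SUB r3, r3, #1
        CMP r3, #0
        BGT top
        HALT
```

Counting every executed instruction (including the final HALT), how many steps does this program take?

23

after MOV r4, #2: r4=2
after MOV r3, #5: r3=5
after AND r4, r4, #127: r4=2&127=2
after SUB r3, r3, #1: r3=5-1=4
CMP r3, #0  (cmp 4,0)
BGT top: taken
after AND r4, r4, #127: r4=2&127=2
after SUB r3, r3, #1: r3=4-1=3
CMP r3, #0  (cmp 3,0)
BGT top: taken
after AND r4, r4, #127: r4=2&127=2
after SUB r3, r3, #1: r3=3-1=2
CMP r3, #0  (cmp 2,0)
BGT top: taken
after AND r4, r4, #127: r4=2&127=2
after SUB r3, r3, #1: r3=2-1=1
CMP r3, #0  (cmp 1,0)
BGT top: taken
after AND r4, r4, #127: r4=2&127=2
after SUB r3, r3, #1: r3=1-1=0
CMP r3, #0  (cmp 0,0)
BGT top: not taken
halt.
Total executed instructions: 23.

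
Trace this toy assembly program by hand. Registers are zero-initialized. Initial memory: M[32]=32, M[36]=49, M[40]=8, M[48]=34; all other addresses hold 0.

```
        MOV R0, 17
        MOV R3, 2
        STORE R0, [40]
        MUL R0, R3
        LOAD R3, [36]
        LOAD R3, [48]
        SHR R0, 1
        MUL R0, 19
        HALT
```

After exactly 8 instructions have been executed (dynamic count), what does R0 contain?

R0=17
R3=2
STORE R0, [40] → M[40]=17
R0=17*2=34
R3=M[36]=49
R3=M[48]=34
R0=34>>1=17
R0=17*19=323
After step 8: R0 = 323.

323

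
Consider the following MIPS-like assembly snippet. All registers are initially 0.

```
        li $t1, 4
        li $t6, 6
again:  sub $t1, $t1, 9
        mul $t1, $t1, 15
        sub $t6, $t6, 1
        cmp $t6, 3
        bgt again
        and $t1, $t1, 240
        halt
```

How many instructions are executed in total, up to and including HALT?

$t1=4
$t6=6
$t1=4-9=-5
$t1=(-5)*15=-75
$t6=6-1=5
cmp $t6, 3  (cmp 5,3)
bgt again: taken
$t1=(-75)-9=-84
$t1=(-84)*15=-1260
$t6=5-1=4
cmp $t6, 3  (cmp 4,3)
bgt again: taken
$t1=(-1260)-9=-1269
$t1=(-1269)*15=-19035
$t6=4-1=3
cmp $t6, 3  (cmp 3,3)
bgt again: not taken
$t1=(-19035)&240=160
halt.
Total executed instructions: 19.

19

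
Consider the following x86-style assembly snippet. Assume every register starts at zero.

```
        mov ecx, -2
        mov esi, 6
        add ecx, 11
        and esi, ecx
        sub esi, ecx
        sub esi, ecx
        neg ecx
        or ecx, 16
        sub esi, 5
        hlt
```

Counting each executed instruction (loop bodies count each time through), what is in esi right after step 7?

-18

after mov ecx, -2: ecx=-2
after mov esi, 6: esi=6
after add ecx, 11: ecx=(-2)+11=9
after and esi, ecx: esi=6&9=0
after sub esi, ecx: esi=0-9=-9
after sub esi, ecx: esi=(-9)-9=-18
after neg ecx: ecx=-(9)=-9
After step 7: esi = -18.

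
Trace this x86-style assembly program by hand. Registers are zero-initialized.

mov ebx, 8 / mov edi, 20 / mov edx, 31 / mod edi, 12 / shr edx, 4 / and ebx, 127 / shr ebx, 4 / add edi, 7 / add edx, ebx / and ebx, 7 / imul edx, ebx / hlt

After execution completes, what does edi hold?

mov ebx, 8 → ebx=8
mov edi, 20 → edi=20
mov edx, 31 → edx=31
mod edi, 12 → edi=20%12=8
shr edx, 4 → edx=31>>4=1
and ebx, 127 → ebx=8&127=8
shr ebx, 4 → ebx=8>>4=0
add edi, 7 → edi=8+7=15
add edx, ebx → edx=1+0=1
and ebx, 7 → ebx=0&7=0
imul edx, ebx → edx=1*0=0
halt.

15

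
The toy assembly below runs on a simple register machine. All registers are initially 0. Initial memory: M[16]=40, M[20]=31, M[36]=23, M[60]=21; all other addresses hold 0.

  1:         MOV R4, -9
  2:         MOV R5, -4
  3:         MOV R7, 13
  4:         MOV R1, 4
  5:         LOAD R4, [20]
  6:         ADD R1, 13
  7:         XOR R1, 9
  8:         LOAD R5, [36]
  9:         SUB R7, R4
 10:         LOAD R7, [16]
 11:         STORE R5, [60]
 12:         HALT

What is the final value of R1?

24

MOV R4, -9 → R4=-9
MOV R5, -4 → R5=-4
MOV R7, 13 → R7=13
MOV R1, 4 → R1=4
LOAD R4, [20] → R4=M[20]=31
ADD R1, 13 → R1=4+13=17
XOR R1, 9 → R1=17^9=24
LOAD R5, [36] → R5=M[36]=23
SUB R7, R4 → R7=13-31=-18
LOAD R7, [16] → R7=M[16]=40
STORE R5, [60] → M[60]=23
halt.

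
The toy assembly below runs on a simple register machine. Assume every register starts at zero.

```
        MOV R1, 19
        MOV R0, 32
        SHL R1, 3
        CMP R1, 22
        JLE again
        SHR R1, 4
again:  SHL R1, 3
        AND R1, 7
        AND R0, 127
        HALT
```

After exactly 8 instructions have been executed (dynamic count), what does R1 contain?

after MOV R1, 19: R1=19
after MOV R0, 32: R0=32
after SHL R1, 3: R1=19<<3=152
CMP R1, 22  (cmp 152,22)
JLE again: not taken
after SHR R1, 4: R1=152>>4=9
after SHL R1, 3: R1=9<<3=72
after AND R1, 7: R1=72&7=0
After step 8: R1 = 0.

0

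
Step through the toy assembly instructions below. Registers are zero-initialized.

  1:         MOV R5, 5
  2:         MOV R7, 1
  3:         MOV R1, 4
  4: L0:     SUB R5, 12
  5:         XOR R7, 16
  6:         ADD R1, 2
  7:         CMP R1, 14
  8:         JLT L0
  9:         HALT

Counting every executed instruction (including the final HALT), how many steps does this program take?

MOV R5, 5 → R5=5
MOV R7, 1 → R7=1
MOV R1, 4 → R1=4
SUB R5, 12 → R5=5-12=-7
XOR R7, 16 → R7=1^16=17
ADD R1, 2 → R1=4+2=6
CMP R1, 14  (cmp 6,14)
JLT L0: taken
SUB R5, 12 → R5=(-7)-12=-19
XOR R7, 16 → R7=17^16=1
ADD R1, 2 → R1=6+2=8
CMP R1, 14  (cmp 8,14)
JLT L0: taken
SUB R5, 12 → R5=(-19)-12=-31
XOR R7, 16 → R7=1^16=17
ADD R1, 2 → R1=8+2=10
CMP R1, 14  (cmp 10,14)
JLT L0: taken
SUB R5, 12 → R5=(-31)-12=-43
XOR R7, 16 → R7=17^16=1
ADD R1, 2 → R1=10+2=12
CMP R1, 14  (cmp 12,14)
JLT L0: taken
SUB R5, 12 → R5=(-43)-12=-55
XOR R7, 16 → R7=1^16=17
ADD R1, 2 → R1=12+2=14
CMP R1, 14  (cmp 14,14)
JLT L0: not taken
halt.
Total executed instructions: 29.

29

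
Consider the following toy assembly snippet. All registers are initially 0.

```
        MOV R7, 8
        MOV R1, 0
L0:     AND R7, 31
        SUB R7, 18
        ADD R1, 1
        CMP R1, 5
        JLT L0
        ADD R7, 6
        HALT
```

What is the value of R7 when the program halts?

-12

after MOV R7, 8: R7=8
after MOV R1, 0: R1=0
after AND R7, 31: R7=8&31=8
after SUB R7, 18: R7=8-18=-10
after ADD R1, 1: R1=0+1=1
CMP R1, 5  (cmp 1,5)
JLT L0: taken
after AND R7, 31: R7=(-10)&31=22
after SUB R7, 18: R7=22-18=4
after ADD R1, 1: R1=1+1=2
CMP R1, 5  (cmp 2,5)
JLT L0: taken
after AND R7, 31: R7=4&31=4
after SUB R7, 18: R7=4-18=-14
after ADD R1, 1: R1=2+1=3
CMP R1, 5  (cmp 3,5)
JLT L0: taken
after AND R7, 31: R7=(-14)&31=18
after SUB R7, 18: R7=18-18=0
after ADD R1, 1: R1=3+1=4
CMP R1, 5  (cmp 4,5)
JLT L0: taken
after AND R7, 31: R7=0&31=0
after SUB R7, 18: R7=0-18=-18
after ADD R1, 1: R1=4+1=5
CMP R1, 5  (cmp 5,5)
JLT L0: not taken
after ADD R7, 6: R7=(-18)+6=-12
halt.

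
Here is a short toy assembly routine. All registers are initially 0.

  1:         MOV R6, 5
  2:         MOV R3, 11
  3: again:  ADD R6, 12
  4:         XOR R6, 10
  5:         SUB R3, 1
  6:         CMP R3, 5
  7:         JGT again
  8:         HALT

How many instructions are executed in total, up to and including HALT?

R6=5
R3=11
R6=5+12=17
R6=17^10=27
R3=11-1=10
CMP R3, 5  (cmp 10,5)
JGT again: taken
R6=27+12=39
R6=39^10=45
R3=10-1=9
CMP R3, 5  (cmp 9,5)
JGT again: taken
R6=45+12=57
R6=57^10=51
R3=9-1=8
CMP R3, 5  (cmp 8,5)
JGT again: taken
R6=51+12=63
R6=63^10=53
R3=8-1=7
CMP R3, 5  (cmp 7,5)
JGT again: taken
R6=53+12=65
R6=65^10=75
R3=7-1=6
CMP R3, 5  (cmp 6,5)
JGT again: taken
R6=75+12=87
R6=87^10=93
R3=6-1=5
CMP R3, 5  (cmp 5,5)
JGT again: not taken
halt.
Total executed instructions: 33.

33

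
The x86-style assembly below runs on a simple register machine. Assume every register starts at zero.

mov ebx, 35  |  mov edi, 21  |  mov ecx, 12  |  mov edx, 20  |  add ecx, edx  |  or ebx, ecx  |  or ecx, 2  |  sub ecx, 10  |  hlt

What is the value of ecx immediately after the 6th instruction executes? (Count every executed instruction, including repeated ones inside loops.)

ebx=35
edi=21
ecx=12
edx=20
ecx=12+20=32
ebx=35|32=35
After step 6: ecx = 32.

32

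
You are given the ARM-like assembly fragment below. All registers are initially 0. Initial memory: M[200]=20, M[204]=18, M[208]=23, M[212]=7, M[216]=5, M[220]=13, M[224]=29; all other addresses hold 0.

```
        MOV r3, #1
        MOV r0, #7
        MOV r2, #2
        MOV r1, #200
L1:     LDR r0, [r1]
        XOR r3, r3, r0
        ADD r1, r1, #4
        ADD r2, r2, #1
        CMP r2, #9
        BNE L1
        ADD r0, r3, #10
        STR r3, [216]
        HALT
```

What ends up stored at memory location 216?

2

MOV r3, #1 → r3=1
MOV r0, #7 → r0=7
MOV r2, #2 → r2=2
MOV r1, #200 → r1=200
LDR r0, [r1] → r0=M[200]=20
XOR r3, r3, r0 → r3=1^20=21
ADD r1, r1, #4 → r1=200+4=204
ADD r2, r2, #1 → r2=2+1=3
CMP r2, #9  (cmp 3,9)
BNE L1: taken
LDR r0, [r1] → r0=M[204]=18
XOR r3, r3, r0 → r3=21^18=7
ADD r1, r1, #4 → r1=204+4=208
ADD r2, r2, #1 → r2=3+1=4
CMP r2, #9  (cmp 4,9)
BNE L1: taken
LDR r0, [r1] → r0=M[208]=23
XOR r3, r3, r0 → r3=7^23=16
ADD r1, r1, #4 → r1=208+4=212
ADD r2, r2, #1 → r2=4+1=5
CMP r2, #9  (cmp 5,9)
BNE L1: taken
LDR r0, [r1] → r0=M[212]=7
XOR r3, r3, r0 → r3=16^7=23
ADD r1, r1, #4 → r1=212+4=216
ADD r2, r2, #1 → r2=5+1=6
CMP r2, #9  (cmp 6,9)
BNE L1: taken
LDR r0, [r1] → r0=M[216]=5
XOR r3, r3, r0 → r3=23^5=18
ADD r1, r1, #4 → r1=216+4=220
ADD r2, r2, #1 → r2=6+1=7
CMP r2, #9  (cmp 7,9)
BNE L1: taken
LDR r0, [r1] → r0=M[220]=13
XOR r3, r3, r0 → r3=18^13=31
ADD r1, r1, #4 → r1=220+4=224
ADD r2, r2, #1 → r2=7+1=8
CMP r2, #9  (cmp 8,9)
BNE L1: taken
LDR r0, [r1] → r0=M[224]=29
XOR r3, r3, r0 → r3=31^29=2
ADD r1, r1, #4 → r1=224+4=228
ADD r2, r2, #1 → r2=8+1=9
CMP r2, #9  (cmp 9,9)
BNE L1: not taken
ADD r0, r3, #10 → r0=2+10=12
STR r3, [216] → M[216]=2
halt.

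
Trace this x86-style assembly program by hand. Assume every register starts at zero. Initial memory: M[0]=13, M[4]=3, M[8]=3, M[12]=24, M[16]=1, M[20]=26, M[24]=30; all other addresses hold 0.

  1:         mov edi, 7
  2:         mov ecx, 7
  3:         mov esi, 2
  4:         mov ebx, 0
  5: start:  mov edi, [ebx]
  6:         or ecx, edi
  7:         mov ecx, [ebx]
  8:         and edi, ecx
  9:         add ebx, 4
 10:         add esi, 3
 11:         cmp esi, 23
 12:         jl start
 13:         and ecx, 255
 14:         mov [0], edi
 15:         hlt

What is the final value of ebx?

28

edi=7
ecx=7
esi=2
ebx=0
edi=M[0]=13
ecx=7|13=15
ecx=M[0]=13
edi=13&13=13
ebx=0+4=4
esi=2+3=5
cmp esi, 23  (cmp 5,23)
jl start: taken
edi=M[4]=3
ecx=13|3=15
ecx=M[4]=3
edi=3&3=3
ebx=4+4=8
esi=5+3=8
cmp esi, 23  (cmp 8,23)
jl start: taken
edi=M[8]=3
ecx=3|3=3
ecx=M[8]=3
edi=3&3=3
ebx=8+4=12
esi=8+3=11
cmp esi, 23  (cmp 11,23)
jl start: taken
edi=M[12]=24
ecx=3|24=27
ecx=M[12]=24
edi=24&24=24
ebx=12+4=16
esi=11+3=14
cmp esi, 23  (cmp 14,23)
jl start: taken
edi=M[16]=1
ecx=24|1=25
ecx=M[16]=1
edi=1&1=1
ebx=16+4=20
esi=14+3=17
cmp esi, 23  (cmp 17,23)
jl start: taken
edi=M[20]=26
ecx=1|26=27
ecx=M[20]=26
edi=26&26=26
ebx=20+4=24
esi=17+3=20
cmp esi, 23  (cmp 20,23)
jl start: taken
edi=M[24]=30
ecx=26|30=30
ecx=M[24]=30
edi=30&30=30
ebx=24+4=28
esi=20+3=23
cmp esi, 23  (cmp 23,23)
jl start: not taken
ecx=30&255=30
mov [0], edi → M[0]=30
halt.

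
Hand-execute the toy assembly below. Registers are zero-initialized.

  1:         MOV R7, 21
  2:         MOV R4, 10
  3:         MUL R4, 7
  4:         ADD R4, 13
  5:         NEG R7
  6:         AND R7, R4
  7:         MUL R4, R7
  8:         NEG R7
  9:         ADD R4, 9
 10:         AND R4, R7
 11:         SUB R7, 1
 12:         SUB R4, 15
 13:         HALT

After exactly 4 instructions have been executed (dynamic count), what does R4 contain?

83

MOV R7, 21 → R7=21
MOV R4, 10 → R4=10
MUL R4, 7 → R4=10*7=70
ADD R4, 13 → R4=70+13=83
After step 4: R4 = 83.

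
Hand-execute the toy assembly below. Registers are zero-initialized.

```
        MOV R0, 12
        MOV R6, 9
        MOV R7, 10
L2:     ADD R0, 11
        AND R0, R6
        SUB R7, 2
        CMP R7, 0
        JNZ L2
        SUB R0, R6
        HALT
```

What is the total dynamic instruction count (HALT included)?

30

MOV R0, 12 → R0=12
MOV R6, 9 → R6=9
MOV R7, 10 → R7=10
ADD R0, 11 → R0=12+11=23
AND R0, R6 → R0=23&9=1
SUB R7, 2 → R7=10-2=8
CMP R7, 0  (cmp 8,0)
JNZ L2: taken
ADD R0, 11 → R0=1+11=12
AND R0, R6 → R0=12&9=8
SUB R7, 2 → R7=8-2=6
CMP R7, 0  (cmp 6,0)
JNZ L2: taken
ADD R0, 11 → R0=8+11=19
AND R0, R6 → R0=19&9=1
SUB R7, 2 → R7=6-2=4
CMP R7, 0  (cmp 4,0)
JNZ L2: taken
ADD R0, 11 → R0=1+11=12
AND R0, R6 → R0=12&9=8
SUB R7, 2 → R7=4-2=2
CMP R7, 0  (cmp 2,0)
JNZ L2: taken
ADD R0, 11 → R0=8+11=19
AND R0, R6 → R0=19&9=1
SUB R7, 2 → R7=2-2=0
CMP R7, 0  (cmp 0,0)
JNZ L2: not taken
SUB R0, R6 → R0=1-9=-8
halt.
Total executed instructions: 30.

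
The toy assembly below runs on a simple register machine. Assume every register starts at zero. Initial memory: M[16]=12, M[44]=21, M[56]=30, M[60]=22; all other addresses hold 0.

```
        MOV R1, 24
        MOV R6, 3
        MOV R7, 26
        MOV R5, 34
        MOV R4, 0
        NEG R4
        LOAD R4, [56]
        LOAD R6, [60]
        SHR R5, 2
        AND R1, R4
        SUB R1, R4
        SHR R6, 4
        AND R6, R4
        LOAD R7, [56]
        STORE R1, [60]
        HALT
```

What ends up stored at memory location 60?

after MOV R1, 24: R1=24
after MOV R6, 3: R6=3
after MOV R7, 26: R7=26
after MOV R5, 34: R5=34
after MOV R4, 0: R4=0
after NEG R4: R4=-(0)=0
after LOAD R4, [56]: R4=M[56]=30
after LOAD R6, [60]: R6=M[60]=22
after SHR R5, 2: R5=34>>2=8
after AND R1, R4: R1=24&30=24
after SUB R1, R4: R1=24-30=-6
after SHR R6, 4: R6=22>>4=1
after AND R6, R4: R6=1&30=0
after LOAD R7, [56]: R7=M[56]=30
STORE R1, [60] → M[60]=-6
halt.

-6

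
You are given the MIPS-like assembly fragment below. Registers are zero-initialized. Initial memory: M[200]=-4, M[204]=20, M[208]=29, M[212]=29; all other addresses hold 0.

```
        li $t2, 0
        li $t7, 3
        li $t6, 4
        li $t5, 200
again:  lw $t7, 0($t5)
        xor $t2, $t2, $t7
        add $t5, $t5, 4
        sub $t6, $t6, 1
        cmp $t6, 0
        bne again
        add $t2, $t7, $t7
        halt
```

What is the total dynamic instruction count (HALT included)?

30

after li $t2, 0: $t2=0
after li $t7, 3: $t7=3
after li $t6, 4: $t6=4
after li $t5, 200: $t5=200
after lw $t7, 0($t5): $t7=M[200]=-4
after xor $t2, $t2, $t7: $t2=0^(-4)=-4
after add $t5, $t5, 4: $t5=200+4=204
after sub $t6, $t6, 1: $t6=4-1=3
cmp $t6, 0  (cmp 3,0)
bne again: taken
after lw $t7, 0($t5): $t7=M[204]=20
after xor $t2, $t2, $t7: $t2=(-4)^20=-24
after add $t5, $t5, 4: $t5=204+4=208
after sub $t6, $t6, 1: $t6=3-1=2
cmp $t6, 0  (cmp 2,0)
bne again: taken
after lw $t7, 0($t5): $t7=M[208]=29
after xor $t2, $t2, $t7: $t2=(-24)^29=-11
after add $t5, $t5, 4: $t5=208+4=212
after sub $t6, $t6, 1: $t6=2-1=1
cmp $t6, 0  (cmp 1,0)
bne again: taken
after lw $t7, 0($t5): $t7=M[212]=29
after xor $t2, $t2, $t7: $t2=(-11)^29=-24
after add $t5, $t5, 4: $t5=212+4=216
after sub $t6, $t6, 1: $t6=1-1=0
cmp $t6, 0  (cmp 0,0)
bne again: not taken
after add $t2, $t7, $t7: $t2=29+29=58
halt.
Total executed instructions: 30.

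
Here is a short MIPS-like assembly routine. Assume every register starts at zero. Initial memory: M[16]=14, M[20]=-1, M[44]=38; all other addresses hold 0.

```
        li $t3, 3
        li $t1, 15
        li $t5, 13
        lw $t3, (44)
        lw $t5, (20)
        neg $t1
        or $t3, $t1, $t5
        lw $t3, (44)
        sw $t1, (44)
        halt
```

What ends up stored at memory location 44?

after li $t3, 3: $t3=3
after li $t1, 15: $t1=15
after li $t5, 13: $t5=13
after lw $t3, (44): $t3=M[44]=38
after lw $t5, (20): $t5=M[20]=-1
after neg $t1: $t1=-(15)=-15
after or $t3, $t1, $t5: $t3=(-15)|(-1)=-1
after lw $t3, (44): $t3=M[44]=38
sw $t1, (44) → M[44]=-15
halt.

-15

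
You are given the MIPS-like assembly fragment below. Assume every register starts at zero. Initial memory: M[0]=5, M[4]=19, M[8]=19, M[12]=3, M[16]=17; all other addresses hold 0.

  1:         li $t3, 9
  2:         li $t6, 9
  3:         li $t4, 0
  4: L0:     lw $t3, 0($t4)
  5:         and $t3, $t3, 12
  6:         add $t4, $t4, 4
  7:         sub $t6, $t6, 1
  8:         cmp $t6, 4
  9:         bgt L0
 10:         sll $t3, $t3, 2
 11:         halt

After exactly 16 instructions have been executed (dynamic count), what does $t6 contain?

7

li $t3, 9 → $t3=9
li $t6, 9 → $t6=9
li $t4, 0 → $t4=0
lw $t3, 0($t4) → $t3=M[0]=5
and $t3, $t3, 12 → $t3=5&12=4
add $t4, $t4, 4 → $t4=0+4=4
sub $t6, $t6, 1 → $t6=9-1=8
cmp $t6, 4  (cmp 8,4)
bgt L0: taken
lw $t3, 0($t4) → $t3=M[4]=19
and $t3, $t3, 12 → $t3=19&12=0
add $t4, $t4, 4 → $t4=4+4=8
sub $t6, $t6, 1 → $t6=8-1=7
cmp $t6, 4  (cmp 7,4)
bgt L0: taken
lw $t3, 0($t4) → $t3=M[8]=19
After step 16: $t6 = 7.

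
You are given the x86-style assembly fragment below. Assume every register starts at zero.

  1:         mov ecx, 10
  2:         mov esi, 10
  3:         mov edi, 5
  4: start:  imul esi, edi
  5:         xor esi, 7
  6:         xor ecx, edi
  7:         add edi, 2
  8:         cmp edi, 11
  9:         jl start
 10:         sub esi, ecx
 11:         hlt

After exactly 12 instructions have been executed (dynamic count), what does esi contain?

372

after mov ecx, 10: ecx=10
after mov esi, 10: esi=10
after mov edi, 5: edi=5
after imul esi, edi: esi=10*5=50
after xor esi, 7: esi=50^7=53
after xor ecx, edi: ecx=10^5=15
after add edi, 2: edi=5+2=7
cmp edi, 11  (cmp 7,11)
jl start: taken
after imul esi, edi: esi=53*7=371
after xor esi, 7: esi=371^7=372
after xor ecx, edi: ecx=15^7=8
After step 12: esi = 372.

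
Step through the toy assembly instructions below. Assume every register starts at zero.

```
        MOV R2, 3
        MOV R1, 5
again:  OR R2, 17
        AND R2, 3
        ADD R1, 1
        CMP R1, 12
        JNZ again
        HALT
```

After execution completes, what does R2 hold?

after MOV R2, 3: R2=3
after MOV R1, 5: R1=5
after OR R2, 17: R2=3|17=19
after AND R2, 3: R2=19&3=3
after ADD R1, 1: R1=5+1=6
CMP R1, 12  (cmp 6,12)
JNZ again: taken
after OR R2, 17: R2=3|17=19
after AND R2, 3: R2=19&3=3
after ADD R1, 1: R1=6+1=7
CMP R1, 12  (cmp 7,12)
JNZ again: taken
after OR R2, 17: R2=3|17=19
after AND R2, 3: R2=19&3=3
after ADD R1, 1: R1=7+1=8
CMP R1, 12  (cmp 8,12)
JNZ again: taken
after OR R2, 17: R2=3|17=19
after AND R2, 3: R2=19&3=3
after ADD R1, 1: R1=8+1=9
CMP R1, 12  (cmp 9,12)
JNZ again: taken
after OR R2, 17: R2=3|17=19
after AND R2, 3: R2=19&3=3
after ADD R1, 1: R1=9+1=10
CMP R1, 12  (cmp 10,12)
JNZ again: taken
after OR R2, 17: R2=3|17=19
after AND R2, 3: R2=19&3=3
after ADD R1, 1: R1=10+1=11
CMP R1, 12  (cmp 11,12)
JNZ again: taken
after OR R2, 17: R2=3|17=19
after AND R2, 3: R2=19&3=3
after ADD R1, 1: R1=11+1=12
CMP R1, 12  (cmp 12,12)
JNZ again: not taken
halt.

3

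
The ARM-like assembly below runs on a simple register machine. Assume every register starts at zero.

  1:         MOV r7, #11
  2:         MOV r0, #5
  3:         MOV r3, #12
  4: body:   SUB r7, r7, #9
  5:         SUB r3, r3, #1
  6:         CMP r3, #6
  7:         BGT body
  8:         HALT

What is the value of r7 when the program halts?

-43

r7=11
r0=5
r3=12
r7=11-9=2
r3=12-1=11
CMP r3, #6  (cmp 11,6)
BGT body: taken
r7=2-9=-7
r3=11-1=10
CMP r3, #6  (cmp 10,6)
BGT body: taken
r7=(-7)-9=-16
r3=10-1=9
CMP r3, #6  (cmp 9,6)
BGT body: taken
r7=(-16)-9=-25
r3=9-1=8
CMP r3, #6  (cmp 8,6)
BGT body: taken
r7=(-25)-9=-34
r3=8-1=7
CMP r3, #6  (cmp 7,6)
BGT body: taken
r7=(-34)-9=-43
r3=7-1=6
CMP r3, #6  (cmp 6,6)
BGT body: not taken
halt.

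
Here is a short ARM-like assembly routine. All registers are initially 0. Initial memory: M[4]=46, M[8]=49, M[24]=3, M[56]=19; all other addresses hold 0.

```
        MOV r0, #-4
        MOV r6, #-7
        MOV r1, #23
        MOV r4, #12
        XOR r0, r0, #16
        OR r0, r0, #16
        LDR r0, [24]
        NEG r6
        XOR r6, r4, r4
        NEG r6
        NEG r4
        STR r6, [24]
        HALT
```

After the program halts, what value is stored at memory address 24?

0

MOV r0, #-4 → r0=-4
MOV r6, #-7 → r6=-7
MOV r1, #23 → r1=23
MOV r4, #12 → r4=12
XOR r0, r0, #16 → r0=(-4)^16=-20
OR r0, r0, #16 → r0=(-20)|16=-4
LDR r0, [24] → r0=M[24]=3
NEG r6 → r6=-(-7)=7
XOR r6, r4, r4 → r6=12^12=0
NEG r6 → r6=-(0)=0
NEG r4 → r4=-(12)=-12
STR r6, [24] → M[24]=0
halt.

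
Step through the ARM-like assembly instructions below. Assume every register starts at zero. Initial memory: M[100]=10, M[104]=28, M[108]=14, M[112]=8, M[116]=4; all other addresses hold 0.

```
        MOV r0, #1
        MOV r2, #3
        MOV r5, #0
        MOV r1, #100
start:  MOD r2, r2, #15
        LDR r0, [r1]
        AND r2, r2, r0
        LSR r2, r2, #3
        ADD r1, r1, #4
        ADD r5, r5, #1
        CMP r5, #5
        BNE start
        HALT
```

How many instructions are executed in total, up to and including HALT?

45

r0=1
r2=3
r5=0
r1=100
r2=3%15=3
r0=M[100]=10
r2=3&10=2
r2=2>>3=0
r1=100+4=104
r5=0+1=1
CMP r5, #5  (cmp 1,5)
BNE start: taken
r2=0%15=0
r0=M[104]=28
r2=0&28=0
r2=0>>3=0
r1=104+4=108
r5=1+1=2
CMP r5, #5  (cmp 2,5)
BNE start: taken
r2=0%15=0
r0=M[108]=14
r2=0&14=0
r2=0>>3=0
r1=108+4=112
r5=2+1=3
CMP r5, #5  (cmp 3,5)
BNE start: taken
r2=0%15=0
r0=M[112]=8
r2=0&8=0
r2=0>>3=0
r1=112+4=116
r5=3+1=4
CMP r5, #5  (cmp 4,5)
BNE start: taken
r2=0%15=0
r0=M[116]=4
r2=0&4=0
r2=0>>3=0
r1=116+4=120
r5=4+1=5
CMP r5, #5  (cmp 5,5)
BNE start: not taken
halt.
Total executed instructions: 45.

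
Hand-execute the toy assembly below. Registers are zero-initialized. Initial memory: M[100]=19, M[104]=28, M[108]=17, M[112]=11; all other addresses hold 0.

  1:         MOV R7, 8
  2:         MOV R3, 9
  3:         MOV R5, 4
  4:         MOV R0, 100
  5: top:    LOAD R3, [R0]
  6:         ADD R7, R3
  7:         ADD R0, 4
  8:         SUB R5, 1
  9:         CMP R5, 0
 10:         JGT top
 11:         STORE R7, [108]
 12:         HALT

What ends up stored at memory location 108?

after MOV R7, 8: R7=8
after MOV R3, 9: R3=9
after MOV R5, 4: R5=4
after MOV R0, 100: R0=100
after LOAD R3, [R0]: R3=M[100]=19
after ADD R7, R3: R7=8+19=27
after ADD R0, 4: R0=100+4=104
after SUB R5, 1: R5=4-1=3
CMP R5, 0  (cmp 3,0)
JGT top: taken
after LOAD R3, [R0]: R3=M[104]=28
after ADD R7, R3: R7=27+28=55
after ADD R0, 4: R0=104+4=108
after SUB R5, 1: R5=3-1=2
CMP R5, 0  (cmp 2,0)
JGT top: taken
after LOAD R3, [R0]: R3=M[108]=17
after ADD R7, R3: R7=55+17=72
after ADD R0, 4: R0=108+4=112
after SUB R5, 1: R5=2-1=1
CMP R5, 0  (cmp 1,0)
JGT top: taken
after LOAD R3, [R0]: R3=M[112]=11
after ADD R7, R3: R7=72+11=83
after ADD R0, 4: R0=112+4=116
after SUB R5, 1: R5=1-1=0
CMP R5, 0  (cmp 0,0)
JGT top: not taken
STORE R7, [108] → M[108]=83
halt.

83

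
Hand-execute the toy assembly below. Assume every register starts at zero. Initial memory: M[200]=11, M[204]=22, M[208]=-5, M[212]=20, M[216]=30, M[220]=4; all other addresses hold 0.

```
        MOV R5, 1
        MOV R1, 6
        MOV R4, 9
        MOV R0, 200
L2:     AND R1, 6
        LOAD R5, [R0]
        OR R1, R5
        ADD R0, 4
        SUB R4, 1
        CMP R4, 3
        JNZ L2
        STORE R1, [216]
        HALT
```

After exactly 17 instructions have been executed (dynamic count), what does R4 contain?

7

after MOV R5, 1: R5=1
after MOV R1, 6: R1=6
after MOV R4, 9: R4=9
after MOV R0, 200: R0=200
after AND R1, 6: R1=6&6=6
after LOAD R5, [R0]: R5=M[200]=11
after OR R1, R5: R1=6|11=15
after ADD R0, 4: R0=200+4=204
after SUB R4, 1: R4=9-1=8
CMP R4, 3  (cmp 8,3)
JNZ L2: taken
after AND R1, 6: R1=15&6=6
after LOAD R5, [R0]: R5=M[204]=22
after OR R1, R5: R1=6|22=22
after ADD R0, 4: R0=204+4=208
after SUB R4, 1: R4=8-1=7
CMP R4, 3  (cmp 7,3)
After step 17: R4 = 7.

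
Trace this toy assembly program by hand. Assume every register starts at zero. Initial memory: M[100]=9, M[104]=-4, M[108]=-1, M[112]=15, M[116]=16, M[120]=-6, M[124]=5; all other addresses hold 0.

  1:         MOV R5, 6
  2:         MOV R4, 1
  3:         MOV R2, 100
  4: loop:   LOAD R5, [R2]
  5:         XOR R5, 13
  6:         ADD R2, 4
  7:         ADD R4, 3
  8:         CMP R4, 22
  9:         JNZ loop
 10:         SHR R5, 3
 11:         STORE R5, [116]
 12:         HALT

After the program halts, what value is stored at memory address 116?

1

after MOV R5, 6: R5=6
after MOV R4, 1: R4=1
after MOV R2, 100: R2=100
after LOAD R5, [R2]: R5=M[100]=9
after XOR R5, 13: R5=9^13=4
after ADD R2, 4: R2=100+4=104
after ADD R4, 3: R4=1+3=4
CMP R4, 22  (cmp 4,22)
JNZ loop: taken
after LOAD R5, [R2]: R5=M[104]=-4
after XOR R5, 13: R5=(-4)^13=-15
after ADD R2, 4: R2=104+4=108
after ADD R4, 3: R4=4+3=7
CMP R4, 22  (cmp 7,22)
JNZ loop: taken
after LOAD R5, [R2]: R5=M[108]=-1
after XOR R5, 13: R5=(-1)^13=-14
after ADD R2, 4: R2=108+4=112
after ADD R4, 3: R4=7+3=10
CMP R4, 22  (cmp 10,22)
JNZ loop: taken
after LOAD R5, [R2]: R5=M[112]=15
after XOR R5, 13: R5=15^13=2
after ADD R2, 4: R2=112+4=116
after ADD R4, 3: R4=10+3=13
CMP R4, 22  (cmp 13,22)
JNZ loop: taken
after LOAD R5, [R2]: R5=M[116]=16
after XOR R5, 13: R5=16^13=29
after ADD R2, 4: R2=116+4=120
after ADD R4, 3: R4=13+3=16
CMP R4, 22  (cmp 16,22)
JNZ loop: taken
after LOAD R5, [R2]: R5=M[120]=-6
after XOR R5, 13: R5=(-6)^13=-9
after ADD R2, 4: R2=120+4=124
after ADD R4, 3: R4=16+3=19
CMP R4, 22  (cmp 19,22)
JNZ loop: taken
after LOAD R5, [R2]: R5=M[124]=5
after XOR R5, 13: R5=5^13=8
after ADD R2, 4: R2=124+4=128
after ADD R4, 3: R4=19+3=22
CMP R4, 22  (cmp 22,22)
JNZ loop: not taken
after SHR R5, 3: R5=8>>3=1
STORE R5, [116] → M[116]=1
halt.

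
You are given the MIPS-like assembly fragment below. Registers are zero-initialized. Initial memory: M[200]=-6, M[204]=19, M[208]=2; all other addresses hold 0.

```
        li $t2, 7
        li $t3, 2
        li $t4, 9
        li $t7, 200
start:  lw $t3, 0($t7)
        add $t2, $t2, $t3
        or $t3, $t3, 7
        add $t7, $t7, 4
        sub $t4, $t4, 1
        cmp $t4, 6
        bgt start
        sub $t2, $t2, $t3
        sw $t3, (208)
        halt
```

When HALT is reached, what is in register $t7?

$t2=7
$t3=2
$t4=9
$t7=200
$t3=M[200]=-6
$t2=7+(-6)=1
$t3=(-6)|7=-1
$t7=200+4=204
$t4=9-1=8
cmp $t4, 6  (cmp 8,6)
bgt start: taken
$t3=M[204]=19
$t2=1+19=20
$t3=19|7=23
$t7=204+4=208
$t4=8-1=7
cmp $t4, 6  (cmp 7,6)
bgt start: taken
$t3=M[208]=2
$t2=20+2=22
$t3=2|7=7
$t7=208+4=212
$t4=7-1=6
cmp $t4, 6  (cmp 6,6)
bgt start: not taken
$t2=22-7=15
sw $t3, (208) → M[208]=7
halt.

212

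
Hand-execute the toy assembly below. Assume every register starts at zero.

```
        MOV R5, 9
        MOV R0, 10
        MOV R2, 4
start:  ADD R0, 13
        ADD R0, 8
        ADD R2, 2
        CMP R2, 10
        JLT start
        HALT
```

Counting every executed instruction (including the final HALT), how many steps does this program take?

R5=9
R0=10
R2=4
R0=10+13=23
R0=23+8=31
R2=4+2=6
CMP R2, 10  (cmp 6,10)
JLT start: taken
R0=31+13=44
R0=44+8=52
R2=6+2=8
CMP R2, 10  (cmp 8,10)
JLT start: taken
R0=52+13=65
R0=65+8=73
R2=8+2=10
CMP R2, 10  (cmp 10,10)
JLT start: not taken
halt.
Total executed instructions: 19.

19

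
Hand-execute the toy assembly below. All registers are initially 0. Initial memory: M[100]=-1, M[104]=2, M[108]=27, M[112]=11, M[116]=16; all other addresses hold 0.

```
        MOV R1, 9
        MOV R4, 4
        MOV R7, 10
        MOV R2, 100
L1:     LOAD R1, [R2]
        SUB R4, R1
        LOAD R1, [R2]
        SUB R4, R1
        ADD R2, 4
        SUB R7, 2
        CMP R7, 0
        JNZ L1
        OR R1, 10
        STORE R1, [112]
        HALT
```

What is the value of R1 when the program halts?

R1=9
R4=4
R7=10
R2=100
R1=M[100]=-1
R4=4-(-1)=5
R1=M[100]=-1
R4=5-(-1)=6
R2=100+4=104
R7=10-2=8
CMP R7, 0  (cmp 8,0)
JNZ L1: taken
R1=M[104]=2
R4=6-2=4
R1=M[104]=2
R4=4-2=2
R2=104+4=108
R7=8-2=6
CMP R7, 0  (cmp 6,0)
JNZ L1: taken
R1=M[108]=27
R4=2-27=-25
R1=M[108]=27
R4=(-25)-27=-52
R2=108+4=112
R7=6-2=4
CMP R7, 0  (cmp 4,0)
JNZ L1: taken
R1=M[112]=11
R4=(-52)-11=-63
R1=M[112]=11
R4=(-63)-11=-74
R2=112+4=116
R7=4-2=2
CMP R7, 0  (cmp 2,0)
JNZ L1: taken
R1=M[116]=16
R4=(-74)-16=-90
R1=M[116]=16
R4=(-90)-16=-106
R2=116+4=120
R7=2-2=0
CMP R7, 0  (cmp 0,0)
JNZ L1: not taken
R1=16|10=26
STORE R1, [112] → M[112]=26
halt.

26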